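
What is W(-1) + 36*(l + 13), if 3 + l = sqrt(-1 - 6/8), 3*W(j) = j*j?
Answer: 1081/3 + 18*I*sqrt(7) ≈ 360.33 + 47.624*I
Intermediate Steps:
W(j) = j**2/3 (W(j) = (j*j)/3 = j**2/3)
l = -3 + I*sqrt(7)/2 (l = -3 + sqrt(-1 - 6/8) = -3 + sqrt(-1 - 6*1/8) = -3 + sqrt(-1 - 3/4) = -3 + sqrt(-7/4) = -3 + I*sqrt(7)/2 ≈ -3.0 + 1.3229*I)
W(-1) + 36*(l + 13) = (1/3)*(-1)**2 + 36*((-3 + I*sqrt(7)/2) + 13) = (1/3)*1 + 36*(10 + I*sqrt(7)/2) = 1/3 + (360 + 18*I*sqrt(7)) = 1081/3 + 18*I*sqrt(7)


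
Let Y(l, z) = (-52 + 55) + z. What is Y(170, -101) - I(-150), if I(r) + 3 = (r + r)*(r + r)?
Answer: -90095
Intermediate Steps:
Y(l, z) = 3 + z
I(r) = -3 + 4*r**2 (I(r) = -3 + (r + r)*(r + r) = -3 + (2*r)*(2*r) = -3 + 4*r**2)
Y(170, -101) - I(-150) = (3 - 101) - (-3 + 4*(-150)**2) = -98 - (-3 + 4*22500) = -98 - (-3 + 90000) = -98 - 1*89997 = -98 - 89997 = -90095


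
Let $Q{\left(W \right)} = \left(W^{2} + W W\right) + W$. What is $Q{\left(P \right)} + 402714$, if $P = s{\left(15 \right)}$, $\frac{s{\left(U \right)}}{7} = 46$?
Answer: $610404$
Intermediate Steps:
$s{\left(U \right)} = 322$ ($s{\left(U \right)} = 7 \cdot 46 = 322$)
$P = 322$
$Q{\left(W \right)} = W + 2 W^{2}$ ($Q{\left(W \right)} = \left(W^{2} + W^{2}\right) + W = 2 W^{2} + W = W + 2 W^{2}$)
$Q{\left(P \right)} + 402714 = 322 \left(1 + 2 \cdot 322\right) + 402714 = 322 \left(1 + 644\right) + 402714 = 322 \cdot 645 + 402714 = 207690 + 402714 = 610404$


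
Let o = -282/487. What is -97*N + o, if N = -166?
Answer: 7841392/487 ≈ 16101.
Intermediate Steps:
o = -282/487 (o = -282*1/487 = -282/487 ≈ -0.57906)
-97*N + o = -97*(-166) - 282/487 = 16102 - 282/487 = 7841392/487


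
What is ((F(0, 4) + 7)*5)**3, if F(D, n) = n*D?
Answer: 42875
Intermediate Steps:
F(D, n) = D*n
((F(0, 4) + 7)*5)**3 = ((0*4 + 7)*5)**3 = ((0 + 7)*5)**3 = (7*5)**3 = 35**3 = 42875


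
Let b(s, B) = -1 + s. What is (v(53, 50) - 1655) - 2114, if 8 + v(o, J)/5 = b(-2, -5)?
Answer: -3824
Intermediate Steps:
v(o, J) = -55 (v(o, J) = -40 + 5*(-1 - 2) = -40 + 5*(-3) = -40 - 15 = -55)
(v(53, 50) - 1655) - 2114 = (-55 - 1655) - 2114 = -1710 - 2114 = -3824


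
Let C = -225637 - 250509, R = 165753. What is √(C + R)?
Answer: I*√310393 ≈ 557.13*I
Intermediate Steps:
C = -476146
√(C + R) = √(-476146 + 165753) = √(-310393) = I*√310393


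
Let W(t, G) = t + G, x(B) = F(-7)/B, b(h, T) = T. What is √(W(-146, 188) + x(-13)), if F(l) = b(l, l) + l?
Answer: 4*√455/13 ≈ 6.5633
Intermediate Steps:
F(l) = 2*l (F(l) = l + l = 2*l)
x(B) = -14/B (x(B) = (2*(-7))/B = -14/B)
W(t, G) = G + t
√(W(-146, 188) + x(-13)) = √((188 - 146) - 14/(-13)) = √(42 - 14*(-1/13)) = √(42 + 14/13) = √(560/13) = 4*√455/13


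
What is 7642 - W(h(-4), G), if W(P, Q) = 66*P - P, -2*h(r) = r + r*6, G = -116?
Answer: 6732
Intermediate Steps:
h(r) = -7*r/2 (h(r) = -(r + r*6)/2 = -(r + 6*r)/2 = -7*r/2)
W(P, Q) = 65*P
7642 - W(h(-4), G) = 7642 - 65*(-7/2*(-4)) = 7642 - 65*14 = 7642 - 1*910 = 7642 - 910 = 6732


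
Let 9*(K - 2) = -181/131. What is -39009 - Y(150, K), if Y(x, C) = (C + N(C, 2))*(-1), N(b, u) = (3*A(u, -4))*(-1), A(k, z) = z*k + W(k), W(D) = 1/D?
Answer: -91925813/2358 ≈ -38985.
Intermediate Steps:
A(k, z) = 1/k + k*z (A(k, z) = z*k + 1/k = k*z + 1/k = 1/k + k*z)
N(b, u) = -3/u + 12*u (N(b, u) = (3*(1/u + u*(-4)))*(-1) = (3*(1/u - 4*u))*(-1) = (-12*u + 3/u)*(-1) = -3/u + 12*u)
K = 2177/1179 (K = 2 + (-181/131)/9 = 2 + (-181*1/131)/9 = 2 + (⅑)*(-181/131) = 2 - 181/1179 = 2177/1179 ≈ 1.8465)
Y(x, C) = -45/2 - C (Y(x, C) = (C + (-3/2 + 12*2))*(-1) = (C + (-3*½ + 24))*(-1) = (C + (-3/2 + 24))*(-1) = (C + 45/2)*(-1) = (45/2 + C)*(-1) = -45/2 - C)
-39009 - Y(150, K) = -39009 - (-45/2 - 1*2177/1179) = -39009 - (-45/2 - 2177/1179) = -39009 - 1*(-57409/2358) = -39009 + 57409/2358 = -91925813/2358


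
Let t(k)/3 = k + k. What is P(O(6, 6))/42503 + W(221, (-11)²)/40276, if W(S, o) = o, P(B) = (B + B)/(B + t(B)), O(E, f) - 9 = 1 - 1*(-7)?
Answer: 36080593/11982955796 ≈ 0.0030110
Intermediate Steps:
t(k) = 6*k (t(k) = 3*(k + k) = 3*(2*k) = 6*k)
O(E, f) = 17 (O(E, f) = 9 + (1 - 1*(-7)) = 9 + (1 + 7) = 9 + 8 = 17)
P(B) = 2/7 (P(B) = (B + B)/(B + 6*B) = (2*B)/((7*B)) = (2*B)*(1/(7*B)) = 2/7)
P(O(6, 6))/42503 + W(221, (-11)²)/40276 = (2/7)/42503 + (-11)²/40276 = (2/7)*(1/42503) + 121*(1/40276) = 2/297521 + 121/40276 = 36080593/11982955796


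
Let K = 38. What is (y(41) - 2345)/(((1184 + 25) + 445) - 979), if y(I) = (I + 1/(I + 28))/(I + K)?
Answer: -2555953/735885 ≈ -3.4733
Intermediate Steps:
y(I) = (I + 1/(28 + I))/(38 + I) (y(I) = (I + 1/(I + 28))/(I + 38) = (I + 1/(28 + I))/(38 + I))
(y(41) - 2345)/(((1184 + 25) + 445) - 979) = ((1 + 41² + 28*41)/(1064 + 41² + 66*41) - 2345)/(((1184 + 25) + 445) - 979) = ((1 + 1681 + 1148)/(1064 + 1681 + 2706) - 2345)/((1209 + 445) - 979) = (2830/5451 - 2345)/(1654 - 979) = ((1/5451)*2830 - 2345)/675 = (2830/5451 - 2345)*(1/675) = -12779765/5451*1/675 = -2555953/735885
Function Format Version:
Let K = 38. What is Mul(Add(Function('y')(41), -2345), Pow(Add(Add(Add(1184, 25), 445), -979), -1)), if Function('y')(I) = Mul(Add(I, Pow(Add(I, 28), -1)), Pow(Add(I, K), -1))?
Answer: Rational(-2555953, 735885) ≈ -3.4733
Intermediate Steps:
Function('y')(I) = Mul(Pow(Add(38, I), -1), Add(I, Pow(Add(28, I), -1))) (Function('y')(I) = Mul(Add(I, Pow(Add(I, 28), -1)), Pow(Add(I, 38), -1)) = Mul(Add(I, Pow(Add(28, I), -1)), Pow(Add(38, I), -1)) = Mul(Pow(Add(38, I), -1), Add(I, Pow(Add(28, I), -1))))
Mul(Add(Function('y')(41), -2345), Pow(Add(Add(Add(1184, 25), 445), -979), -1)) = Mul(Add(Mul(Pow(Add(1064, Pow(41, 2), Mul(66, 41)), -1), Add(1, Pow(41, 2), Mul(28, 41))), -2345), Pow(Add(Add(Add(1184, 25), 445), -979), -1)) = Mul(Add(Mul(Pow(Add(1064, 1681, 2706), -1), Add(1, 1681, 1148)), -2345), Pow(Add(Add(1209, 445), -979), -1)) = Mul(Add(Mul(Pow(5451, -1), 2830), -2345), Pow(Add(1654, -979), -1)) = Mul(Add(Mul(Rational(1, 5451), 2830), -2345), Pow(675, -1)) = Mul(Add(Rational(2830, 5451), -2345), Rational(1, 675)) = Mul(Rational(-12779765, 5451), Rational(1, 675)) = Rational(-2555953, 735885)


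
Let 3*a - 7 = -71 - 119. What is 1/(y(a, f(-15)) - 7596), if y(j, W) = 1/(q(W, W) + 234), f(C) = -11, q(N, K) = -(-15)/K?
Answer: -2559/19438153 ≈ -0.00013165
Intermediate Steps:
q(N, K) = 15/K
a = -61 (a = 7/3 + (-71 - 119)/3 = 7/3 + (⅓)*(-190) = 7/3 - 190/3 = -61)
y(j, W) = 1/(234 + 15/W) (y(j, W) = 1/(15/W + 234) = 1/(234 + 15/W))
1/(y(a, f(-15)) - 7596) = 1/((⅓)*(-11)/(5 + 78*(-11)) - 7596) = 1/((⅓)*(-11)/(5 - 858) - 7596) = 1/((⅓)*(-11)/(-853) - 7596) = 1/((⅓)*(-11)*(-1/853) - 7596) = 1/(11/2559 - 7596) = 1/(-19438153/2559) = -2559/19438153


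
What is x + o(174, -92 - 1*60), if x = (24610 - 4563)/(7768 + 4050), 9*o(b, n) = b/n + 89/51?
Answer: 19126843/10848924 ≈ 1.7630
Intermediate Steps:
o(b, n) = 89/459 + b/(9*n) (o(b, n) = (b/n + 89/51)/9 = (89/51 + b/n)/9 = 89/459 + b/(9*n))
x = 20047/11818 ≈ 1.6963
x + o(174, -92 - 1*60) = 20047/11818 + (89/459 + (⅑)*174/(-92 - 1*60)) = 20047/11818 + (89/459 + (⅑)*174/(-92 - 60)) = 20047/11818 + (89/459 + (⅑)*174/(-152)) = 20047/11818 + (89/459 + (⅑)*174*(-1/152)) = 20047/11818 + (89/459 - 29/228) = 20047/11818 + 2327/34884 = 19126843/10848924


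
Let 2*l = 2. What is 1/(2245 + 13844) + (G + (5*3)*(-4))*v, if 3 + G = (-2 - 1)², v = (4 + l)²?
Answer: -21720149/16089 ≈ -1350.0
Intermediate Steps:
l = 1 (l = (½)*2 = 1)
v = 25 (v = (4 + 1)² = 5² = 25)
G = 6 (G = -3 + (-2 - 1)² = -3 + (-3)² = -3 + 9 = 6)
1/(2245 + 13844) + (G + (5*3)*(-4))*v = 1/(2245 + 13844) + (6 + (5*3)*(-4))*25 = 1/16089 + (6 + 15*(-4))*25 = 1/16089 + (6 - 60)*25 = 1/16089 - 54*25 = 1/16089 - 1350 = -21720149/16089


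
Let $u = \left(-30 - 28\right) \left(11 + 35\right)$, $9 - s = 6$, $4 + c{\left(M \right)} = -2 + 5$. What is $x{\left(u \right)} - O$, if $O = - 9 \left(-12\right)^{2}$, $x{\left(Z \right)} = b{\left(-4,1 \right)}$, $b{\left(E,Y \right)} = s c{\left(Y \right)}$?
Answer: $1293$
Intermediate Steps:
$c{\left(M \right)} = -1$ ($c{\left(M \right)} = -4 + \left(-2 + 5\right) = -4 + 3 = -1$)
$s = 3$ ($s = 9 - 6 = 3$)
$u = -2668$ ($u = \left(-58\right) 46 = -2668$)
$b{\left(E,Y \right)} = -3$ ($b{\left(E,Y \right)} = 3 \left(-1\right) = -3$)
$x{\left(Z \right)} = -3$
$O = -1296$ ($O = \left(-9\right) 144 = -1296$)
$x{\left(u \right)} - O = -3 - -1296 = -3 + 1296 = 1293$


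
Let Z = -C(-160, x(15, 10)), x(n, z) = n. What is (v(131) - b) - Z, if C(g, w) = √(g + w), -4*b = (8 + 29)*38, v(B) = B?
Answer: 965/2 + I*√145 ≈ 482.5 + 12.042*I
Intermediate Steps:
b = -703/2 (b = -(8 + 29)*38/4 = -37*38/4 = -¼*1406 = -703/2 ≈ -351.50)
Z = -I*√145 (Z = -√(-160 + 15) = -√(-145) = -I*√145 ≈ -12.042*I)
(v(131) - b) - Z = (131 - 1*(-703/2)) - (-1)*I*√145 = (131 + 703/2) + I*√145 = 965/2 + I*√145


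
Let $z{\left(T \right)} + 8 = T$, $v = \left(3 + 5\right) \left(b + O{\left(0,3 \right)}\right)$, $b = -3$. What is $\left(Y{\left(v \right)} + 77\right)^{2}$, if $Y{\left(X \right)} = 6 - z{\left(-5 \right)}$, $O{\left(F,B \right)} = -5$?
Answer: $9216$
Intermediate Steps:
$v = -64$ ($v = \left(3 + 5\right) \left(-3 - 5\right) = 8 \left(-8\right) = -64$)
$z{\left(T \right)} = -8 + T$
$Y{\left(X \right)} = 19$ ($Y{\left(X \right)} = 6 - \left(-8 - 5\right) = 6 - -13 = 6 + 13 = 19$)
$\left(Y{\left(v \right)} + 77\right)^{2} = \left(19 + 77\right)^{2} = 96^{2} = 9216$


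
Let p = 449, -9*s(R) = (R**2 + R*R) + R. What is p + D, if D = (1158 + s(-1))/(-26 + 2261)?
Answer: 9042056/20115 ≈ 449.52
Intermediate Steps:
s(R) = -2*R**2/9 - R/9 (s(R) = -((R**2 + R*R) + R)/9 = -((R**2 + R**2) + R)/9 = -(2*R**2 + R)/9 = -(R + 2*R**2)/9 = -2*R**2/9 - R/9)
D = 10421/20115 (D = (1158 - 1/9*(-1)*(1 + 2*(-1)))/(-26 + 2261) = (1158 - 1/9*(-1)*(1 - 2))/2235 = (1158 - 1/9*(-1)*(-1))*(1/2235) = (1158 - 1/9)*(1/2235) = (10421/9)*(1/2235) = 10421/20115 ≈ 0.51807)
p + D = 449 + 10421/20115 = 9042056/20115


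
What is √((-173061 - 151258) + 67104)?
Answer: I*√257215 ≈ 507.16*I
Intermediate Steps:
√((-173061 - 151258) + 67104) = √(-324319 + 67104) = √(-257215) = I*√257215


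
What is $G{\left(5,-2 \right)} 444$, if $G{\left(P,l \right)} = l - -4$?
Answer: $888$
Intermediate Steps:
$G{\left(P,l \right)} = 4 + l$ ($G{\left(P,l \right)} = l + 4 = 4 + l$)
$G{\left(5,-2 \right)} 444 = \left(4 - 2\right) 444 = 2 \cdot 444 = 888$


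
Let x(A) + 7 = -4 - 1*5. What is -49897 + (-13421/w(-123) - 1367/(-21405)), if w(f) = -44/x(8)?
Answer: -12897589118/235455 ≈ -54777.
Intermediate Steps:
x(A) = -16 (x(A) = -7 + (-4 - 1*5) = -7 + (-4 - 5) = -7 - 9 = -16)
w(f) = 11/4 (w(f) = -44/(-16) = -44*(-1/16) = 11/4)
-49897 + (-13421/w(-123) - 1367/(-21405)) = -49897 + (-13421/11/4 - 1367/(-21405)) = -49897 + (-13421*4/11 - 1367*(-1/21405)) = -49897 + (-53684/11 + 1367/21405) = -49897 - 1149090983/235455 = -12897589118/235455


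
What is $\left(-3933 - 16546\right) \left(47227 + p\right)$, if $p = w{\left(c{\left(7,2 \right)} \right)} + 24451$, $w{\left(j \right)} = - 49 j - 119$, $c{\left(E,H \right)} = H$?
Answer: $-1463449819$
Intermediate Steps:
$w{\left(j \right)} = -119 - 49 j$
$p = 24234$ ($p = \left(-119 - 98\right) + 24451 = -217 + 24451 = 24234$)
$\left(-3933 - 16546\right) \left(47227 + p\right) = \left(-3933 - 16546\right) \left(47227 + 24234\right) = \left(-20479\right) 71461 = -1463449819$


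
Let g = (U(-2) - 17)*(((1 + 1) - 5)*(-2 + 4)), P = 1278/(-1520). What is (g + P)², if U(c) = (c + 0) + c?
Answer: 9048004641/577600 ≈ 15665.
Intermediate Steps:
U(c) = 2*c (U(c) = c + c = 2*c)
P = -639/760 (P = 1278*(-1/1520) = -639/760 ≈ -0.84079)
g = 126 (g = (2*(-2) - 17)*(((1 + 1) - 5)*(-2 + 4)) = (-4 - 17)*((2 - 5)*2) = -(-63)*2 = -21*(-6) = 126)
(g + P)² = (126 - 639/760)² = (95121/760)² = 9048004641/577600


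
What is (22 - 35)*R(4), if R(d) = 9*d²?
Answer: -1872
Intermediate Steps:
(22 - 35)*R(4) = (22 - 35)*(9*4²) = -117*16 = -13*144 = -1872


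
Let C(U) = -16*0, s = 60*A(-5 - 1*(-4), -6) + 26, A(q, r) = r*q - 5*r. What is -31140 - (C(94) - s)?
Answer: -28954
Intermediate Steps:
A(q, r) = -5*r + q*r (A(q, r) = q*r - 5*r = -5*r + q*r)
s = 2186 (s = 60*(-6*(-5 + (-5 - 1*(-4)))) + 26 = 60*(-6*(-5 + (-5 + 4))) + 26 = 60*(-6*(-5 - 1)) + 26 = 60*(-6*(-6)) + 26 = 60*36 + 26 = 2160 + 26 = 2186)
C(U) = 0
-31140 - (C(94) - s) = -31140 - (0 - 1*2186) = -31140 - (0 - 2186) = -31140 - 1*(-2186) = -31140 + 2186 = -28954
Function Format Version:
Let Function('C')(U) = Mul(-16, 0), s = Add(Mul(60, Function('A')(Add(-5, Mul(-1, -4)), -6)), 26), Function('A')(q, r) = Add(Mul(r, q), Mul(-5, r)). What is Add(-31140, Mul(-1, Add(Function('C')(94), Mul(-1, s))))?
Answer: -28954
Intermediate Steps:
Function('A')(q, r) = Add(Mul(-5, r), Mul(q, r)) (Function('A')(q, r) = Add(Mul(q, r), Mul(-5, r)) = Add(Mul(-5, r), Mul(q, r)))
s = 2186 (s = Add(Mul(60, Mul(-6, Add(-5, Add(-5, Mul(-1, -4))))), 26) = Add(Mul(60, Mul(-6, Add(-5, Add(-5, 4)))), 26) = Add(Mul(60, Mul(-6, Add(-5, -1))), 26) = Add(Mul(60, Mul(-6, -6)), 26) = Add(Mul(60, 36), 26) = Add(2160, 26) = 2186)
Function('C')(U) = 0
Add(-31140, Mul(-1, Add(Function('C')(94), Mul(-1, s)))) = Add(-31140, Mul(-1, Add(0, Mul(-1, 2186)))) = Add(-31140, Mul(-1, Add(0, -2186))) = Add(-31140, Mul(-1, -2186)) = Add(-31140, 2186) = -28954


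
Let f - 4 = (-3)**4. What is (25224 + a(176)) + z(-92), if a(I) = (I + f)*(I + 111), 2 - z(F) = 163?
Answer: 99970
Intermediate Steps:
f = 85 (f = 4 + (-3)**4 = 4 + 81 = 85)
z(F) = -161 (z(F) = 2 - 1*163 = 2 - 163 = -161)
a(I) = (85 + I)*(111 + I) (a(I) = (I + 85)*(I + 111) = (85 + I)*(111 + I))
(25224 + a(176)) + z(-92) = (25224 + (9435 + 176**2 + 196*176)) - 161 = (25224 + (9435 + 30976 + 34496)) - 161 = (25224 + 74907) - 161 = 100131 - 161 = 99970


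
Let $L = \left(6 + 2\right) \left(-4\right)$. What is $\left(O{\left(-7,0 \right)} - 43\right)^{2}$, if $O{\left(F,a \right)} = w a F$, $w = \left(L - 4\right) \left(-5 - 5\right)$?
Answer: $1849$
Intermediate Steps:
$L = -32$ ($L = 8 \left(-4\right) = -32$)
$w = 360$ ($w = \left(-32 - 4\right) \left(-5 - 5\right) = \left(-36\right) \left(-10\right) = 360$)
$O{\left(F,a \right)} = 360 F a$ ($O{\left(F,a \right)} = 360 a F = 360 F a$)
$\left(O{\left(-7,0 \right)} - 43\right)^{2} = \left(360 \left(-7\right) 0 - 43\right)^{2} = \left(0 - 43\right)^{2} = \left(-43\right)^{2} = 1849$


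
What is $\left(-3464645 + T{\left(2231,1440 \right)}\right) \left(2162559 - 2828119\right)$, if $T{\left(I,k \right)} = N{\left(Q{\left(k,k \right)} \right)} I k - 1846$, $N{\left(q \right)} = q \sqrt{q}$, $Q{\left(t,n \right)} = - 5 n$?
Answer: $2307157749960 + 923704421068800000 i \sqrt{2} \approx 2.3072 \cdot 10^{12} + 1.3063 \cdot 10^{18} i$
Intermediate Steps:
$N{\left(q \right)} = q^{\frac{3}{2}}$
$T{\left(I,k \right)} = -1846 + 5 I k \sqrt{5} \left(- k\right)^{\frac{3}{2}}$ ($T{\left(I,k \right)} = \left(- 5 k\right)^{\frac{3}{2}} I k - 1846 = 5 \sqrt{5} \left(- k\right)^{\frac{3}{2}} I k - 1846 = 5 I \sqrt{5} \left(- k\right)^{\frac{3}{2}} k - 1846 = 5 I k \sqrt{5} \left(- k\right)^{\frac{3}{2}} - 1846 = -1846 + 5 I k \sqrt{5} \left(- k\right)^{\frac{3}{2}}$)
$\left(-3464645 + T{\left(2231,1440 \right)}\right) \left(2162559 - 2828119\right) = \left(-3464645 - \left(1846 + 11155 \sqrt{5} \left(\left(-1\right) 1440\right)^{\frac{5}{2}}\right)\right) \left(2162559 - 2828119\right) = \left(-3464645 - \left(1846 + 11155 \sqrt{5} \left(-1440\right)^{\frac{5}{2}}\right)\right) \left(-665560\right) = \left(-3464645 - \left(1846 + 11155 \sqrt{5} \cdot 24883200 i \sqrt{10}\right)\right) \left(-665560\right) = \left(-3464645 - \left(1846 + 1387860480000 i \sqrt{2}\right)\right) \left(-665560\right) = \left(-3466491 - 1387860480000 i \sqrt{2}\right) \left(-665560\right) = 2307157749960 + 923704421068800000 i \sqrt{2}$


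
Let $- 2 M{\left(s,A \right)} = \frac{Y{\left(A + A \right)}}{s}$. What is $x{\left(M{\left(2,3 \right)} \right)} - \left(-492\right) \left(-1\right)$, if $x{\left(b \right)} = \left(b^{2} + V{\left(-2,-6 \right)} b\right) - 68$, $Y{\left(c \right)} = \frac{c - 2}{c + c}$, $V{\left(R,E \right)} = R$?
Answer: $- \frac{80615}{144} \approx -559.83$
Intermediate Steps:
$Y{\left(c \right)} = \frac{-2 + c}{2 c}$
$M{\left(s,A \right)} = - \frac{-2 + 2 A}{8 A s}$ ($M{\left(s,A \right)} = - \frac{\frac{-2 + \left(A + A\right)}{2 \left(A + A\right)} \frac{1}{s}}{2} = - \frac{\frac{-2 + 2 A}{2 \cdot 2 A} \frac{1}{s}}{2} = - \frac{\frac{\frac{1}{2 A} \left(-2 + 2 A\right)}{2} \frac{1}{s}}{2} = - \frac{\frac{-2 + 2 A}{4 A} \frac{1}{s}}{2} = - \frac{\frac{1}{4} \frac{1}{A} \frac{1}{s} \left(-2 + 2 A\right)}{2} = - \frac{-2 + 2 A}{8 A s}$)
$x{\left(b \right)} = -68 + b^{2} - 2 b$ ($x{\left(b \right)} = \left(b^{2} - 2 b\right) - 68 = -68 + b^{2} - 2 b$)
$x{\left(M{\left(2,3 \right)} \right)} - \left(-492\right) \left(-1\right) = \left(-68 + \left(\frac{1 - 3}{4 \cdot 3 \cdot 2}\right)^{2} - 2 \frac{1 - 3}{4 \cdot 3 \cdot 2}\right) - \left(-492\right) \left(-1\right) = \left(-68 + \left(\frac{1}{4} \cdot \frac{1}{3} \cdot \frac{1}{2} \left(1 - 3\right)\right)^{2} - 2 \cdot \frac{1}{4} \cdot \frac{1}{3} \cdot \frac{1}{2} \left(1 - 3\right)\right) - 492 = \left(-68 + \left(\frac{1}{4} \cdot \frac{1}{3} \cdot \frac{1}{2} \left(-2\right)\right)^{2} - 2 \cdot \frac{1}{4} \cdot \frac{1}{3} \cdot \frac{1}{2} \left(-2\right)\right) - 492 = \left(-68 + \left(- \frac{1}{12}\right)^{2} - - \frac{1}{6}\right) - 492 = \left(-68 + \frac{1}{144} + \frac{1}{6}\right) - 492 = - \frac{9767}{144} - 492 = - \frac{80615}{144}$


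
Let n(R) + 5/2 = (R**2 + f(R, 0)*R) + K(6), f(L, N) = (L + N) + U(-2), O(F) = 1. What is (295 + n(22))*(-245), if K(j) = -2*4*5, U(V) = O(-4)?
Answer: -608825/2 ≈ -3.0441e+5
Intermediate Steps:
U(V) = 1
K(j) = -40 (K(j) = -8*5 = -40)
f(L, N) = 1 + L + N (f(L, N) = (L + N) + 1 = 1 + L + N)
n(R) = -85/2 + R**2 + R*(1 + R) (n(R) = -5/2 + ((R**2 + (1 + R + 0)*R) - 40) = -5/2 + ((R**2 + (1 + R)*R) - 40) = -5/2 + ((R**2 + R*(1 + R)) - 40) = -5/2 + (-40 + R**2 + R*(1 + R)) = -85/2 + R**2 + R*(1 + R))
(295 + n(22))*(-245) = (295 + (-85/2 + 22 + 2*22**2))*(-245) = (295 + (-85/2 + 22 + 2*484))*(-245) = (295 + (-85/2 + 22 + 968))*(-245) = (295 + 1895/2)*(-245) = (2485/2)*(-245) = -608825/2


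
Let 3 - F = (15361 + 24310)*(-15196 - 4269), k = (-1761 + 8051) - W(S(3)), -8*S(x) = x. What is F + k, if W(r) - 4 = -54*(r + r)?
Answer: 1544404527/2 ≈ 7.7220e+8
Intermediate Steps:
S(x) = -x/8
W(r) = 4 - 108*r (W(r) = 4 - 54*(r + r) = 4 - 108*r)
k = 12491/2 (k = (-1761 + 8051) - (4 - (-27)*3/2) = 6290 - (4 - 108*(-3/8)) = 6290 - (4 + 81/2) = 6290 - 1*89/2 = 6290 - 89/2 = 12491/2 ≈ 6245.5)
F = 772196018 (F = 3 - (15361 + 24310)*(-15196 - 4269) = 3 - 39671*(-19465) = 3 - 1*(-772196015) = 3 + 772196015 = 772196018)
F + k = 772196018 + 12491/2 = 1544404527/2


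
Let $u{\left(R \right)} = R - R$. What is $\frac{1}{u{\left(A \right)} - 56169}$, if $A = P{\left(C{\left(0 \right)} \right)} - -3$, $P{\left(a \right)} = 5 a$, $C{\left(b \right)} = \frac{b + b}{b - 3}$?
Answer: $- \frac{1}{56169} \approx -1.7803 \cdot 10^{-5}$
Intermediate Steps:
$C{\left(b \right)} = \frac{2 b}{-3 + b}$
$A = 3$ ($A = 5 \cdot 2 \cdot 0 \frac{1}{-3 + 0} - -3 = 5 \cdot 2 \cdot 0 \frac{1}{-3} + 3 = 5 \cdot 2 \cdot 0 \left(- \frac{1}{3}\right) + 3 = 5 \cdot 0 + 3 = 0 + 3 = 3$)
$u{\left(R \right)} = 0$
$\frac{1}{u{\left(A \right)} - 56169} = \frac{1}{0 - 56169} = \frac{1}{-56169} = - \frac{1}{56169}$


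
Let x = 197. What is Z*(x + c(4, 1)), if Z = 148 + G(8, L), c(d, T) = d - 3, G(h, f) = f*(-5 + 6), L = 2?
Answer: 29700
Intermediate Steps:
G(h, f) = f (G(h, f) = f*1 = f)
c(d, T) = -3 + d
Z = 150 (Z = 148 + 2 = 150)
Z*(x + c(4, 1)) = 150*(197 + (-3 + 4)) = 150*(197 + 1) = 150*198 = 29700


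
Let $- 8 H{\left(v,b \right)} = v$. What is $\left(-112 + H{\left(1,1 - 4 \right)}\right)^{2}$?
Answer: $\frac{804609}{64} \approx 12572.0$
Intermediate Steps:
$H{\left(v,b \right)} = - \frac{v}{8}$
$\left(-112 + H{\left(1,1 - 4 \right)}\right)^{2} = \left(-112 - \frac{1}{8}\right)^{2} = \left(- \frac{897}{8}\right)^{2} = \frac{804609}{64}$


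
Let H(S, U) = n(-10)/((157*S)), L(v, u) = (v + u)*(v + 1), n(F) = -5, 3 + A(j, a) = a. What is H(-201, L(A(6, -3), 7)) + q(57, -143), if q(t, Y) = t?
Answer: 1798754/31557 ≈ 57.000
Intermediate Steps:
A(j, a) = -3 + a
L(v, u) = (1 + v)*(u + v) (L(v, u) = (u + v)*(1 + v) = (1 + v)*(u + v))
H(S, U) = -5/(157*S) (H(S, U) = -5*1/(157*S) = -5/(157*S))
H(-201, L(A(6, -3), 7)) + q(57, -143) = -5/157/(-201) + 57 = -5/157*(-1/201) + 57 = 5/31557 + 57 = 1798754/31557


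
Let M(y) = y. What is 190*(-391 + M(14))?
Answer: -71630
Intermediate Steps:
190*(-391 + M(14)) = 190*(-391 + 14) = 190*(-377) = -71630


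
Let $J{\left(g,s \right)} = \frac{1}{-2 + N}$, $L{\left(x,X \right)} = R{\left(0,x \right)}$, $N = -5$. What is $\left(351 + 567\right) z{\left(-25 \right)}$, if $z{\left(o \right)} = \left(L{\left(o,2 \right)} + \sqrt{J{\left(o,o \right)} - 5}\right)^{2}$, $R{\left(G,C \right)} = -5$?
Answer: $\frac{127602}{7} - \frac{55080 i \sqrt{7}}{7} \approx 18229.0 - 20818.0 i$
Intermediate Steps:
$L{\left(x,X \right)} = -5$
$J{\left(g,s \right)} = - \frac{1}{7}$ ($J{\left(g,s \right)} = \frac{1}{-2 - 5} = \frac{1}{-7} = - \frac{1}{7}$)
$z{\left(o \right)} = \left(-5 + \frac{6 i \sqrt{7}}{7}\right)^{2}$ ($z{\left(o \right)} = \left(-5 + \sqrt{- \frac{1}{7} - 5}\right)^{2} = \left(-5 + \sqrt{- \frac{36}{7}}\right)^{2} = \left(-5 + \frac{6 i \sqrt{7}}{7}\right)^{2}$)
$\left(351 + 567\right) z{\left(-25 \right)} = \left(351 + 567\right) \left(\frac{139}{7} - \frac{60 i \sqrt{7}}{7}\right) = 918 \left(\frac{139}{7} - \frac{60 i \sqrt{7}}{7}\right) = \frac{127602}{7} - \frac{55080 i \sqrt{7}}{7}$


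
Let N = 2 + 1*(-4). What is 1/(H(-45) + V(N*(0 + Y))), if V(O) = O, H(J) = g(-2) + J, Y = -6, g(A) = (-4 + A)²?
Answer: ⅓ ≈ 0.33333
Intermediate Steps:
H(J) = 36 + J (H(J) = (-4 - 2)² + J = (-6)² + J = 36 + J)
N = -2 (N = 2 - 4 = -2)
1/(H(-45) + V(N*(0 + Y))) = 1/((36 - 45) - 2*(0 - 6)) = 1/(-9 - 2*(-6)) = 1/(-9 + 12) = 1/3 = ⅓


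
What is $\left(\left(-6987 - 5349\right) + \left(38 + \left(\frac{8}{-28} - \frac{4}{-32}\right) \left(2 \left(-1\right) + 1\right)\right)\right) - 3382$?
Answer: $- \frac{878071}{56} \approx -15680.0$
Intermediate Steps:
$\left(\left(-6987 - 5349\right) + \left(38 + \left(\frac{8}{-28} - \frac{4}{-32}\right) \left(2 \left(-1\right) + 1\right)\right)\right) - 3382 = \left(-12336 + \left(38 + \left(8 \left(- \frac{1}{28}\right) - - \frac{1}{8}\right) \left(-2 + 1\right)\right)\right) - 3382 = \left(-12336 + \left(38 + \left(- \frac{2}{7} + \frac{1}{8}\right) \left(-1\right)\right)\right) - 3382 = \left(-12336 + \left(38 - - \frac{9}{56}\right)\right) - 3382 = \left(-12336 + \left(38 + \frac{9}{56}\right)\right) - 3382 = \left(-12336 + \frac{2137}{56}\right) - 3382 = - \frac{688679}{56} - 3382 = - \frac{878071}{56}$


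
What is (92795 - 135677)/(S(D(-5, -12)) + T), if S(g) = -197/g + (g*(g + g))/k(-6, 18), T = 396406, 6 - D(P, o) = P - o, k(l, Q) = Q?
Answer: -192969/1784714 ≈ -0.10812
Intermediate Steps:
D(P, o) = 6 + o - P (D(P, o) = 6 - (P - o) = 6 + (o - P) = 6 + o - P)
S(g) = -197/g + g²/9 (S(g) = -197/g + (g*(g + g))/18 = -197/g + (g*(2*g))*(1/18) = -197/g + (2*g²)*(1/18) = -197/g + g²/9)
(92795 - 135677)/(S(D(-5, -12)) + T) = (92795 - 135677)/((-1773 + (6 - 12 - 1*(-5))³)/(9*(6 - 12 - 1*(-5))) + 396406) = -42882/((-1773 + (6 - 12 + 5)³)/(9*(6 - 12 + 5)) + 396406) = -42882/((⅑)*(-1773 + (-1)³)/(-1) + 396406) = -42882/((⅑)*(-1)*(-1773 - 1) + 396406) = -42882/((⅑)*(-1)*(-1774) + 396406) = -42882/(1774/9 + 396406) = -42882/3569428/9 = -42882*9/3569428 = -192969/1784714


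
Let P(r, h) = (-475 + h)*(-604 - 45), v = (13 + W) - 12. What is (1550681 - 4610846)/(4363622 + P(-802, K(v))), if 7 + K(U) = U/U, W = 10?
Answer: -1020055/1558597 ≈ -0.65447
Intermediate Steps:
v = 11 (v = (13 + 10) - 12 = 23 - 12 = 11)
K(U) = -6 (K(U) = -7 + U/U = -7 + 1 = -6)
P(r, h) = 308275 - 649*h (P(r, h) = (-475 + h)*(-649) = 308275 - 649*h)
(1550681 - 4610846)/(4363622 + P(-802, K(v))) = (1550681 - 4610846)/(4363622 + (308275 - 649*(-6))) = -3060165/(4363622 + (308275 + 3894)) = -3060165/(4363622 + 312169) = -3060165/4675791 = -3060165*1/4675791 = -1020055/1558597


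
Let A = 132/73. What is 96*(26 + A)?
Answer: 194880/73 ≈ 2669.6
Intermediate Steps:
A = 132/73 (A = 132*(1/73) = 132/73 ≈ 1.8082)
96*(26 + A) = 96*(26 + 132/73) = 96*(2030/73) = 194880/73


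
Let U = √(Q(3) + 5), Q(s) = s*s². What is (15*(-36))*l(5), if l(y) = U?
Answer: -2160*√2 ≈ -3054.7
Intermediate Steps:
Q(s) = s³
U = 4*√2 (U = √(3³ + 5) = √(27 + 5) = √32 = 4*√2 ≈ 5.6569)
l(y) = 4*√2
(15*(-36))*l(5) = (15*(-36))*(4*√2) = -2160*√2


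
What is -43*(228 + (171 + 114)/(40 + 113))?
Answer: -504089/51 ≈ -9884.1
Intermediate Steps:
-43*(228 + (171 + 114)/(40 + 113)) = -43*(228 + 285/153) = -43*(228 + 285*(1/153)) = -43*(228 + 95/51) = -43*11723/51 = -504089/51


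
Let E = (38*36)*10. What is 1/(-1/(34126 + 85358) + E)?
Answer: 119484/1634541119 ≈ 7.3099e-5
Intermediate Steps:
E = 13680 (E = 1368*10 = 13680)
1/(-1/(34126 + 85358) + E) = 1/(-1/(34126 + 85358) + 13680) = 1/(-1/119484 + 13680) = 1/(1634541119/119484) = 119484/1634541119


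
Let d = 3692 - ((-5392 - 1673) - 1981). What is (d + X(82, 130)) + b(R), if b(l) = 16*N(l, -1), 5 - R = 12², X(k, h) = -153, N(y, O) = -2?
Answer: 12553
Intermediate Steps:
d = 12738 (d = 3692 - (-7065 - 1981) = 3692 - 1*(-9046) = 3692 + 9046 = 12738)
R = -139 (R = 5 - 1*12² = 5 - 1*144 = 5 - 144 = -139)
b(l) = -32 (b(l) = 16*(-2) = -32)
(d + X(82, 130)) + b(R) = (12738 - 153) - 32 = 12585 - 32 = 12553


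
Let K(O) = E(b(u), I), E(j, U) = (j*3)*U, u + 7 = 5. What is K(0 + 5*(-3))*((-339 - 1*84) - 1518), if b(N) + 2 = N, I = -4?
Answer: -93168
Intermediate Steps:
u = -2 (u = -7 + 5 = -2)
b(N) = -2 + N
E(j, U) = 3*U*j (E(j, U) = (3*j)*U = 3*U*j)
K(O) = 48 (K(O) = 3*(-4)*(-2 - 2) = 3*(-4)*(-4) = 48)
K(0 + 5*(-3))*((-339 - 1*84) - 1518) = 48*((-339 - 1*84) - 1518) = 48*((-339 - 84) - 1518) = 48*(-423 - 1518) = 48*(-1941) = -93168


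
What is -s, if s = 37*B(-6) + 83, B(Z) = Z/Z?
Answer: -120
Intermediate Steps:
B(Z) = 1
s = 120 (s = 37*1 + 83 = 37 + 83 = 120)
-s = -1*120 = -120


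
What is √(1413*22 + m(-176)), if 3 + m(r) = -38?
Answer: √31045 ≈ 176.20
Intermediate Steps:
m(r) = -41 (m(r) = -3 - 38 = -41)
√(1413*22 + m(-176)) = √(1413*22 - 41) = √(31086 - 41) = √31045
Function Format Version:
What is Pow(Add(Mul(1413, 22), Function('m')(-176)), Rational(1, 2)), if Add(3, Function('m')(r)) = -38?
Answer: Pow(31045, Rational(1, 2)) ≈ 176.20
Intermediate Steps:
Function('m')(r) = -41 (Function('m')(r) = Add(-3, -38) = -41)
Pow(Add(Mul(1413, 22), Function('m')(-176)), Rational(1, 2)) = Pow(Add(Mul(1413, 22), -41), Rational(1, 2)) = Pow(Add(31086, -41), Rational(1, 2)) = Pow(31045, Rational(1, 2))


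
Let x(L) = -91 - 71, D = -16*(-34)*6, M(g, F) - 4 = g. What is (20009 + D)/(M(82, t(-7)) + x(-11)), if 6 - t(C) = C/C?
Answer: -23273/76 ≈ -306.22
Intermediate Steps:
t(C) = 5 (t(C) = 6 - C/C = 6 - 1*1 = 6 - 1 = 5)
M(g, F) = 4 + g
D = 3264 (D = 544*6 = 3264)
x(L) = -162
(20009 + D)/(M(82, t(-7)) + x(-11)) = (20009 + 3264)/((4 + 82) - 162) = 23273/(86 - 162) = 23273/(-76) = 23273*(-1/76) = -23273/76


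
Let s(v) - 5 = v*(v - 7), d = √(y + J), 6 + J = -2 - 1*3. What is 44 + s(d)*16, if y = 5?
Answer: 28 - 112*I*√6 ≈ 28.0 - 274.34*I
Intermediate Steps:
J = -11 (J = -6 + (-2 - 1*3) = -6 + (-2 - 3) = -6 - 5 = -11)
d = I*√6 (d = √(5 - 11) = √(-6) = I*√6 ≈ 2.4495*I)
s(v) = 5 + v*(-7 + v) (s(v) = 5 + v*(v - 7) = 5 + v*(-7 + v))
44 + s(d)*16 = 44 + (5 + (I*√6)² - 7*I*√6)*16 = 44 + (5 - 6 - 7*I*√6)*16 = 44 + (-1 - 7*I*√6)*16 = 44 + (-16 - 112*I*√6) = 28 - 112*I*√6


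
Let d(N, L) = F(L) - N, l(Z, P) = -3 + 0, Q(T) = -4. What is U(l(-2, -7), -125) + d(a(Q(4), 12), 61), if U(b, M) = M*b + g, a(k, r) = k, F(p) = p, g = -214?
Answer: 226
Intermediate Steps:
l(Z, P) = -3
U(b, M) = -214 + M*b (U(b, M) = M*b - 214 = -214 + M*b)
d(N, L) = L - N
U(l(-2, -7), -125) + d(a(Q(4), 12), 61) = (-214 - 125*(-3)) + (61 - 1*(-4)) = (-214 + 375) + (61 + 4) = 161 + 65 = 226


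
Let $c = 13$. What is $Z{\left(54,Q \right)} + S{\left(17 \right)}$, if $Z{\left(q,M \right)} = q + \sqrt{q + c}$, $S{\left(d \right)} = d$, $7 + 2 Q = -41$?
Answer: $71 + \sqrt{67} \approx 79.185$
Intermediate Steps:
$Q = -24$ ($Q = - \frac{7}{2} + \frac{1}{2} \left(-41\right) = - \frac{7}{2} - \frac{41}{2} = -24$)
$Z{\left(q,M \right)} = q + \sqrt{13 + q}$ ($Z{\left(q,M \right)} = q + \sqrt{q + 13} = q + \sqrt{13 + q}$)
$Z{\left(54,Q \right)} + S{\left(17 \right)} = \left(54 + \sqrt{13 + 54}\right) + 17 = \left(54 + \sqrt{67}\right) + 17 = 71 + \sqrt{67}$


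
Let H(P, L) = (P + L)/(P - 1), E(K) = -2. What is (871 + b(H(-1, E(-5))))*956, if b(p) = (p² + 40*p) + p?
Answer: 893621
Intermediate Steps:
H(P, L) = (L + P)/(-1 + P)
b(p) = p² + 41*p
(871 + b(H(-1, E(-5))))*956 = (871 + ((-2 - 1)/(-1 - 1))*(41 + (-2 - 1)/(-1 - 1)))*956 = (871 + (-3/(-2))*(41 - 3/(-2)))*956 = (871 + (-½*(-3))*(41 - ½*(-3)))*956 = (871 + 3*(41 + 3/2)/2)*956 = (871 + (3/2)*(85/2))*956 = (871 + 255/4)*956 = (3739/4)*956 = 893621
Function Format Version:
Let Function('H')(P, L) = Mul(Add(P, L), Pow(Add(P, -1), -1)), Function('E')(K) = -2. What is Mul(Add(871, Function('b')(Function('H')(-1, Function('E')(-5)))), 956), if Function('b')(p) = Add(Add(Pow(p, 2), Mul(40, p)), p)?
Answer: 893621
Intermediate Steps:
Function('H')(P, L) = Mul(Pow(Add(-1, P), -1), Add(L, P)) (Function('H')(P, L) = Mul(Add(L, P), Pow(Add(-1, P), -1)) = Mul(Pow(Add(-1, P), -1), Add(L, P)))
Function('b')(p) = Add(Pow(p, 2), Mul(41, p))
Mul(Add(871, Function('b')(Function('H')(-1, Function('E')(-5)))), 956) = Mul(Add(871, Mul(Mul(Pow(Add(-1, -1), -1), Add(-2, -1)), Add(41, Mul(Pow(Add(-1, -1), -1), Add(-2, -1))))), 956) = Mul(Add(871, Mul(Mul(Pow(-2, -1), -3), Add(41, Mul(Pow(-2, -1), -3)))), 956) = Mul(Add(871, Mul(Mul(Rational(-1, 2), -3), Add(41, Mul(Rational(-1, 2), -3)))), 956) = Mul(Add(871, Mul(Rational(3, 2), Add(41, Rational(3, 2)))), 956) = Mul(Add(871, Mul(Rational(3, 2), Rational(85, 2))), 956) = Mul(Add(871, Rational(255, 4)), 956) = Mul(Rational(3739, 4), 956) = 893621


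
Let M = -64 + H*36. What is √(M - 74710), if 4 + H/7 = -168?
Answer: I*√118118 ≈ 343.68*I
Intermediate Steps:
H = -1204 (H = -28 + 7*(-168) = -28 - 1176 = -1204)
M = -43408 (M = -64 - 1204*36 = -64 - 43344 = -43408)
√(M - 74710) = √(-43408 - 74710) = √(-118118) = I*√118118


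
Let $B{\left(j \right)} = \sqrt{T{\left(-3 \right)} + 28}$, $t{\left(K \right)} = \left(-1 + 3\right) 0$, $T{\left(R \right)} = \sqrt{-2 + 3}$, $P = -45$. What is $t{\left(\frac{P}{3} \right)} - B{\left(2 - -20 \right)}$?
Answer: $- \sqrt{29} \approx -5.3852$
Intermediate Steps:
$T{\left(R \right)} = 1$ ($T{\left(R \right)} = \sqrt{1} = 1$)
$t{\left(K \right)} = 0$ ($t{\left(K \right)} = 2 \cdot 0 = 0$)
$B{\left(j \right)} = \sqrt{29}$ ($B{\left(j \right)} = \sqrt{1 + 28} = \sqrt{29}$)
$t{\left(\frac{P}{3} \right)} - B{\left(2 - -20 \right)} = 0 - \sqrt{29} = - \sqrt{29}$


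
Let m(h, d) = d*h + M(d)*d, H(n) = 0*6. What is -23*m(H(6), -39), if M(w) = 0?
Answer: 0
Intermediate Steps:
H(n) = 0
m(h, d) = d*h (m(h, d) = d*h + 0*d = d*h + 0 = d*h)
-23*m(H(6), -39) = -(-897)*0 = -23*0 = 0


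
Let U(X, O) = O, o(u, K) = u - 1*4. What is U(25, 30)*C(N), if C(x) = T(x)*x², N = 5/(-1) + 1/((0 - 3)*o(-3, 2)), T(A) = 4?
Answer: 432640/147 ≈ 2943.1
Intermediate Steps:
o(u, K) = -4 + u (o(u, K) = u - 4 = -4 + u)
N = -104/21 (N = 5/(-1) + 1/((0 - 3)*(-4 - 3)) = 5*(-1) + 1/(-3*(-7)) = -5 + 1/21 = -104/21 ≈ -4.9524)
C(x) = 4*x²
U(25, 30)*C(N) = 30*(4*(-104/21)²) = 30*(4*(10816/441)) = 30*(43264/441) = 432640/147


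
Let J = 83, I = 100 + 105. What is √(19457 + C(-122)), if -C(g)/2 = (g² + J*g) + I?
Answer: 3*√1059 ≈ 97.627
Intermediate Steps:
I = 205
C(g) = -410 - 166*g - 2*g² (C(g) = -2*((g² + 83*g) + 205) = -2*(205 + g² + 83*g) = -410 - 166*g - 2*g²)
√(19457 + C(-122)) = √(19457 + (-410 - 166*(-122) - 2*(-122)²)) = √(19457 + (-410 + 20252 - 2*14884)) = √(19457 + (-410 + 20252 - 29768)) = √(19457 - 9926) = √9531 = 3*√1059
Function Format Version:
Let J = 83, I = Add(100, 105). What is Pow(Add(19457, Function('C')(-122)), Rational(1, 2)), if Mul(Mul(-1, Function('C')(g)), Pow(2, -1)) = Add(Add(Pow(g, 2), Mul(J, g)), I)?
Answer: Mul(3, Pow(1059, Rational(1, 2))) ≈ 97.627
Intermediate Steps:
I = 205
Function('C')(g) = Add(-410, Mul(-166, g), Mul(-2, Pow(g, 2))) (Function('C')(g) = Mul(-2, Add(Add(Pow(g, 2), Mul(83, g)), 205)) = Mul(-2, Add(205, Pow(g, 2), Mul(83, g))) = Add(-410, Mul(-166, g), Mul(-2, Pow(g, 2))))
Pow(Add(19457, Function('C')(-122)), Rational(1, 2)) = Pow(Add(19457, Add(-410, Mul(-166, -122), Mul(-2, Pow(-122, 2)))), Rational(1, 2)) = Pow(Add(19457, Add(-410, 20252, Mul(-2, 14884))), Rational(1, 2)) = Pow(Add(19457, Add(-410, 20252, -29768)), Rational(1, 2)) = Pow(Add(19457, -9926), Rational(1, 2)) = Pow(9531, Rational(1, 2)) = Mul(3, Pow(1059, Rational(1, 2)))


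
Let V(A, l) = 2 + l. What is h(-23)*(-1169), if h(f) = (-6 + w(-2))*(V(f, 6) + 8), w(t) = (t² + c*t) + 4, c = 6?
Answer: 187040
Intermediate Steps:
w(t) = 4 + t² + 6*t (w(t) = (t² + 6*t) + 4 = 4 + t² + 6*t)
h(f) = -160 (h(f) = (-6 + (4 + (-2)² + 6*(-2)))*((2 + 6) + 8) = (-6 + (4 + 4 - 12))*(8 + 8) = (-6 - 4)*16 = -10*16 = -160)
h(-23)*(-1169) = -160*(-1169) = 187040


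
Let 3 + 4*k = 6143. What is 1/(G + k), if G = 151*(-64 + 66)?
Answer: 1/1837 ≈ 0.00054437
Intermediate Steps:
k = 1535 (k = -¾ + (¼)*6143 = -¾ + 6143/4 = 1535)
G = 302 (G = 151*2 = 302)
1/(G + k) = 1/(302 + 1535) = 1/1837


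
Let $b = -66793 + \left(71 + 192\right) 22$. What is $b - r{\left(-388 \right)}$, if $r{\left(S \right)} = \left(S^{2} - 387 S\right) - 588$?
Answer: $-361119$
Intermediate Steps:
$r{\left(S \right)} = -588 + S^{2} - 387 S$
$b = -61007$ ($b = -66793 + 263 \cdot 22 = -66793 + 5786 = -61007$)
$b - r{\left(-388 \right)} = -61007 - \left(-588 + \left(-388\right)^{2} - -150156\right) = -61007 - \left(-588 + 150544 + 150156\right) = -61007 - 300112 = -361119$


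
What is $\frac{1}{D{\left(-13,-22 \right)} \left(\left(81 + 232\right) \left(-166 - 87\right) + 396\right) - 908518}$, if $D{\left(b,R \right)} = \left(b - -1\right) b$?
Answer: $- \frac{1}{13200226} \approx -7.5756 \cdot 10^{-8}$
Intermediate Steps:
$D{\left(b,R \right)} = b \left(1 + b\right)$ ($D{\left(b,R \right)} = \left(b + 1\right) b = \left(1 + b\right) b = b \left(1 + b\right)$)
$\frac{1}{D{\left(-13,-22 \right)} \left(\left(81 + 232\right) \left(-166 - 87\right) + 396\right) - 908518} = \frac{1}{- 13 \left(1 - 13\right) \left(\left(81 + 232\right) \left(-166 - 87\right) + 396\right) - 908518} = \frac{1}{\left(-13\right) \left(-12\right) \left(313 \left(-253\right) + 396\right) - 908518} = \frac{1}{156 \left(-79189 + 396\right) - 908518} = \frac{1}{156 \left(-78793\right) - 908518} = \frac{1}{-12291708 - 908518} = \frac{1}{-13200226} = - \frac{1}{13200226}$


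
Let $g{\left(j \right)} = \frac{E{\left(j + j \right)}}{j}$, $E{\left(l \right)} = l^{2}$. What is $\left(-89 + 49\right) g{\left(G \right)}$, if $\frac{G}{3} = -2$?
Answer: $960$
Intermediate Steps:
$G = -6$ ($G = 3 \left(-2\right) = -6$)
$g{\left(j \right)} = 4 j$ ($g{\left(j \right)} = \frac{\left(j + j\right)^{2}}{j} = \frac{\left(2 j\right)^{2}}{j} = \frac{4 j^{2}}{j} = 4 j$)
$\left(-89 + 49\right) g{\left(G \right)} = \left(-89 + 49\right) 4 \left(-6\right) = \left(-40\right) \left(-24\right) = 960$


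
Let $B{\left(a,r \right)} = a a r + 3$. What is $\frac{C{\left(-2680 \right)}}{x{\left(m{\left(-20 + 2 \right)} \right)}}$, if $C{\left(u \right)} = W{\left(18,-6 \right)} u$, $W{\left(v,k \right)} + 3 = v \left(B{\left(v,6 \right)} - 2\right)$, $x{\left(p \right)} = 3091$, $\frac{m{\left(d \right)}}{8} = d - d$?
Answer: $- \frac{93818760}{3091} \approx -30352.0$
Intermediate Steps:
$B{\left(a,r \right)} = 3 + r a^{2}$ ($B{\left(a,r \right)} = a^{2} r + 3 = r a^{2} + 3 = 3 + r a^{2}$)
$m{\left(d \right)} = 0$ ($m{\left(d \right)} = 8 \left(d - d\right) = 8 \cdot 0 = 0$)
$W{\left(v,k \right)} = -3 + v \left(1 + 6 v^{2}\right)$ ($W{\left(v,k \right)} = -3 + v \left(\left(3 + 6 v^{2}\right) - 2\right) = -3 + v \left(1 + 6 v^{2}\right)$)
$C{\left(u \right)} = 35007 u$ ($C{\left(u \right)} = \left(-3 + 18 + 6 \cdot 18^{3}\right) u = \left(-3 + 18 + 6 \cdot 5832\right) u = \left(-3 + 18 + 34992\right) u = 35007 u$)
$\frac{C{\left(-2680 \right)}}{x{\left(m{\left(-20 + 2 \right)} \right)}} = \frac{35007 \left(-2680\right)}{3091} = \left(-93818760\right) \frac{1}{3091} = - \frac{93818760}{3091}$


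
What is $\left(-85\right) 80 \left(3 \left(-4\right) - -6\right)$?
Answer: $40800$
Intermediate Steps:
$\left(-85\right) 80 \left(3 \left(-4\right) - -6\right) = - 6800 \left(-12 + 6\right) = \left(-6800\right) \left(-6\right) = 40800$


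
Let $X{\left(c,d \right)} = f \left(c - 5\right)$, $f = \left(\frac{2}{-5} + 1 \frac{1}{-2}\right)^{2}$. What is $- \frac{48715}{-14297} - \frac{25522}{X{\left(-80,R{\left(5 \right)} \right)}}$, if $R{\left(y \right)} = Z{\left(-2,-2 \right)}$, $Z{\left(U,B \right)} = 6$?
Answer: $\frac{433225955}{1158057} \approx 374.1$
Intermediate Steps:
$f = \frac{81}{100}$ ($f = \left(2 \left(- \frac{1}{5}\right) + 1 \left(- \frac{1}{2}\right)\right)^{2} = \left(- \frac{2}{5} - \frac{1}{2}\right)^{2} = \left(- \frac{9}{10}\right)^{2} = \frac{81}{100} \approx 0.81$)
$R{\left(y \right)} = 6$
$X{\left(c,d \right)} = - \frac{81}{20} + \frac{81 c}{100}$ ($X{\left(c,d \right)} = \frac{81 \left(c - 5\right)}{100} = \frac{81 \left(-5 + c\right)}{100} = - \frac{81}{20} + \frac{81 c}{100}$)
$- \frac{48715}{-14297} - \frac{25522}{X{\left(-80,R{\left(5 \right)} \right)}} = - \frac{48715}{-14297} - \frac{25522}{- \frac{81}{20} + \frac{81}{100} \left(-80\right)} = \left(-48715\right) \left(- \frac{1}{14297}\right) - \frac{25522}{- \frac{81}{20} - \frac{324}{5}} = \frac{48715}{14297} - \frac{25522}{- \frac{1377}{20}} = \frac{48715}{14297} - - \frac{510440}{1377} = \frac{48715}{14297} + \frac{510440}{1377} = \frac{433225955}{1158057}$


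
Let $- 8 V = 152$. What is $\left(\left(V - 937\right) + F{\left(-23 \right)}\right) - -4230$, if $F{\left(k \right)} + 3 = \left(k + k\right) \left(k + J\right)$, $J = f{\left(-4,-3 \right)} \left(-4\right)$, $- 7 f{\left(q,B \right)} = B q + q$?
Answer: $\frac{28831}{7} \approx 4118.7$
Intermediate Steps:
$V = -19$ ($V = \left(- \frac{1}{8}\right) 152 = -19$)
$f{\left(q,B \right)} = - \frac{q}{7} - \frac{B q}{7}$ ($f{\left(q,B \right)} = - \frac{B q + q}{7} = - \frac{q + B q}{7} = - \frac{q}{7} - \frac{B q}{7}$)
$J = \frac{32}{7}$ ($J = \left(- \frac{1}{7}\right) \left(-4\right) \left(1 - 3\right) \left(-4\right) = \left(- \frac{1}{7}\right) \left(-4\right) \left(-2\right) \left(-4\right) = \left(- \frac{8}{7}\right) \left(-4\right) = \frac{32}{7} \approx 4.5714$)
$F{\left(k \right)} = -3 + 2 k \left(\frac{32}{7} + k\right)$ ($F{\left(k \right)} = -3 + \left(k + k\right) \left(k + \frac{32}{7}\right) = -3 + 2 k \left(\frac{32}{7} + k\right)$)
$\left(\left(V - 937\right) + F{\left(-23 \right)}\right) - -4230 = \left(\left(-19 - 937\right) + \left(-3 + 2 \left(-23\right)^{2} + \frac{64}{7} \left(-23\right)\right)\right) - -4230 = \left(-956 - - \frac{5913}{7}\right) + 4230 = \left(-956 + \frac{5913}{7}\right) + 4230 = - \frac{779}{7} + 4230 = \frac{28831}{7}$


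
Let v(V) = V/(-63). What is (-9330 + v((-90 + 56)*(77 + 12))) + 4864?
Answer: -278332/63 ≈ -4418.0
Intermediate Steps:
v(V) = -V/63 (v(V) = V*(-1/63) = -V/63)
(-9330 + v((-90 + 56)*(77 + 12))) + 4864 = (-9330 - (-90 + 56)*(77 + 12)/63) + 4864 = (-9330 - (-34)*89/63) + 4864 = (-9330 - 1/63*(-3026)) + 4864 = (-9330 + 3026/63) + 4864 = -584764/63 + 4864 = -278332/63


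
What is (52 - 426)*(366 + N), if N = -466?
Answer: 37400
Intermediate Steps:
(52 - 426)*(366 + N) = (52 - 426)*(366 - 466) = -374*(-100) = 37400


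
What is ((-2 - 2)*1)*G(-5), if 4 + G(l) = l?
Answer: 36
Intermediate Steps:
G(l) = -4 + l
((-2 - 2)*1)*G(-5) = ((-2 - 2)*1)*(-4 - 5) = -4*1*(-9) = -4*(-9) = 36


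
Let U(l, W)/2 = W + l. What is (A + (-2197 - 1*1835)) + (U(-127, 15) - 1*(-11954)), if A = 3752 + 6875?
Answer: 18325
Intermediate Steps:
U(l, W) = 2*W + 2*l (U(l, W) = 2*(W + l) = 2*W + 2*l)
A = 10627
(A + (-2197 - 1*1835)) + (U(-127, 15) - 1*(-11954)) = (10627 + (-2197 - 1*1835)) + ((2*15 + 2*(-127)) - 1*(-11954)) = (10627 + (-2197 - 1835)) + ((30 - 254) + 11954) = (10627 - 4032) + (-224 + 11954) = 6595 + 11730 = 18325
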